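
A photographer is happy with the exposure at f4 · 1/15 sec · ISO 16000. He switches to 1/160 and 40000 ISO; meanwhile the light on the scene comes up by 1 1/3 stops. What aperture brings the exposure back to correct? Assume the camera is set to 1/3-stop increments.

Scene light: 1 1/3 stops brighter.
Shutter speed: 1/15 → 1/20 → 1/25 → 1/30 → 1/40 → 1/50 → 1/60 → 1/80 → 1/100 → 1/125 → 1/160 — 3 1/3 stops shorter (darker).
ISO: 16000 → 20000 → 25600 → 32000 → 40000 — 1 1/3 stops higher (brighter).
Net so far: 2/3 stop darker. Aperture: f/4 → f/3.5 → f/3.2.

f/3.2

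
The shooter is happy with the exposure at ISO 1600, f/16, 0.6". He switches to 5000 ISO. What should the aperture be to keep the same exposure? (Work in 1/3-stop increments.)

ISO: 1600 → 2000 → 2500 → 3200 → 4000 → 5000 — 1 2/3 stops higher (brighter).
Need 1 2/3 stops darker from the aperture: f/16 → f/18 → f/20 → f/22 → f/25 → f/29.

f/29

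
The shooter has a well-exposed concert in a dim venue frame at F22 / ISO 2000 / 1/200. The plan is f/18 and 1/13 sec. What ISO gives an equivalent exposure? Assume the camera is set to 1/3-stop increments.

Aperture: f/22 → f/20 → f/18 — 2/3 stop wider (brighter).
Shutter speed: 1/200 → 1/160 → 1/125 → 1/100 → 1/80 → 1/60 → 1/50 → 1/40 → 1/30 → 1/25 → 1/20 → 1/15 → 1/13 — 4 stops slower (brighter).
Net change so far: 4 2/3 stops brighter. Offset with the ISO: 2000 → 1600 → 1250 → 1000 → 800 → 640 → 500 → 400 → 320 → 250 → 200 → 160 → 125 → 100 → 80.

ISO 80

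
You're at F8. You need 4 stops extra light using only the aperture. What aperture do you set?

f/2

Aperture: f/8 → f/5.6 → f/4 → f/2.8 → f/2 — 4 stops larger aperture (brighter).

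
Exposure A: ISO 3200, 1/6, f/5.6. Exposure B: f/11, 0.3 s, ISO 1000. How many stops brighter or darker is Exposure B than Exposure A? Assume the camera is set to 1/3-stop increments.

Aperture: f/5.6 → f/6.3 → f/7.1 → f/8 → f/9 → f/10 → f/11 — 2 stops smaller aperture (darker).
Shutter speed: 1/6 → 1/5 → 1/4 → 0.3 — 1 stop longer (brighter).
ISO: 3200 → 2500 → 2000 → 1600 → 1250 → 1000 — 1 2/3 stops dropped (darker).
Net: −2 +1 −1 2/3 = −2 2/3 stops.

2 2/3 stops darker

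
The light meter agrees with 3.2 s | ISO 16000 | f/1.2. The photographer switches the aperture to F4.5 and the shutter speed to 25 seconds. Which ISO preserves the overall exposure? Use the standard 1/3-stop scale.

ISO 25600

Aperture: f/1.2 → f/1.4 → f/1.6 → f/1.8 → f/2 → f/2.2 → f/2.5 → f/2.8 → f/3.2 → f/3.5 → f/4 → f/4.5 — 3 2/3 stops stopped down (darker).
Shutter speed: 3.2 → 4 → 5 → 6 → 8 → 10 → 13 → 15 → 20 → 25 — 3 stops slower (brighter).
Net change so far: 2/3 stop darker. Offset with the ISO: 16000 → 20000 → 25600.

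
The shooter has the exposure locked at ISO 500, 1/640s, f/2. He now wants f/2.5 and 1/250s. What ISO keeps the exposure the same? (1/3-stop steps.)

ISO 320

Aperture: f/2 → f/2.2 → f/2.5 — 2/3 stop stopped down (darker).
Shutter speed: 1/640 → 1/500 → 1/400 → 1/320 → 1/250 — 1 1/3 stops longer (brighter).
Net change so far: 2/3 stop brighter. Offset with the ISO: 500 → 400 → 320.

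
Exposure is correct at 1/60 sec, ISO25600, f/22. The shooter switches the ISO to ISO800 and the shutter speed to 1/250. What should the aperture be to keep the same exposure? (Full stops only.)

f/2

ISO: 25600 → 12800 → 6400 → 3200 → 1600 → 800 — 5 stops lower (darker).
Shutter speed: 1/60 → 1/125 → 1/250 — 2 stops faster (darker).
Net change so far: 7 stops darker. Offset with the aperture: f/22 → f/16 → f/11 → f/8 → f/5.6 → f/4 → f/2.8 → f/2.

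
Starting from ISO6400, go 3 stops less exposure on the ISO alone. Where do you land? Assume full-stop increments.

ISO: 6400 → 3200 → 1600 → 800 — 3 stops lower (darker).

ISO 800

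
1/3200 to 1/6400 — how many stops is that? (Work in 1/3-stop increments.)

1 stop

1/3200 → 1/4000 → 1/5000 → 1/6400 — count the steps: 3 third-stops = 1 stop.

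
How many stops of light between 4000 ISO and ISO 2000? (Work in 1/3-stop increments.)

4000 → 3200 → 2500 → 2000 — count the steps: 3 third-stops = 1 stop.

1 stop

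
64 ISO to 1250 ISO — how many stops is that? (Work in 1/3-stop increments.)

64 → 80 → 100 → 125 → 160 → 200 → 250 → 320 → 400 → 500 → 640 → 800 → 1000 → 1250 — count the steps: 13 third-stops = 4 1/3 stops.

4 1/3 stops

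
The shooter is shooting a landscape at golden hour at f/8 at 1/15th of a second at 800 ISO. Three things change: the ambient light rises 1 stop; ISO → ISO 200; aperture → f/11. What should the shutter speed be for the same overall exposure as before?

1/4s

Scene light: 1 stop brighter.
ISO: 800 → 400 → 200 — 2 stops lower (darker).
Aperture: f/8 → f/11 — 1 stop narrower (darker).
Net so far: 2 stops darker. Shutter speed: 1/15 → 1/8 → 1/4.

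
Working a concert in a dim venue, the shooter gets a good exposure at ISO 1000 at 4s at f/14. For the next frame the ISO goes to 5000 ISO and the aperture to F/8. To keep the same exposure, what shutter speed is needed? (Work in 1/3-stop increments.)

1/4s

ISO: 1000 → 1250 → 1600 → 2000 → 2500 → 3200 → 4000 → 5000 — 2 1/3 stops higher (brighter).
Aperture: f/14 → f/13 → f/11 → f/10 → f/9 → f/8 — 1 2/3 stops wider (brighter).
Net change so far: 4 stops brighter. Offset with the shutter speed: 4 → 3.2 → 2.5 → 2 → 1.6 → 1.3 → 1 → 0.8 → 0.6 → 0.5 → 0.4 → 0.3 → 1/4.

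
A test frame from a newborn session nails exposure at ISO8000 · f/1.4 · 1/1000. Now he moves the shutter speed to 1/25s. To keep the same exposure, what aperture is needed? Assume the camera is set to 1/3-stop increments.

f/9

Shutter speed: 1/1000 → 1/800 → 1/640 → 1/500 → 1/400 → 1/320 → 1/250 → 1/200 → 1/160 → 1/125 → 1/100 → 1/80 → 1/60 → 1/50 → 1/40 → 1/30 → 1/25 — 5 1/3 stops longer (brighter).
Need 5 1/3 stops darker from the aperture: f/1.4 → f/1.6 → f/1.8 → f/2 → f/2.2 → f/2.5 → f/2.8 → f/3.2 → f/3.5 → f/4 → f/4.5 → f/5 → f/5.6 → f/6.3 → f/7.1 → f/8 → f/9.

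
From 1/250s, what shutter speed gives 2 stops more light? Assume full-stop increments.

Shutter speed: 1/250 → 1/125 → 1/60 — 2 stops longer (brighter).

1/60s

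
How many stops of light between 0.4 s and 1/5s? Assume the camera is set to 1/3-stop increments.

1 stop

0.4 → 0.3 → 1/4 → 1/5 — count the steps: 3 third-stops = 1 stop.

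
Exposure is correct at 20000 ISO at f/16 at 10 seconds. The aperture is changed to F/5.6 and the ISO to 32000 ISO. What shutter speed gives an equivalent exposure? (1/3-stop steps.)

0.8 s

Aperture: f/16 → f/14 → f/13 → f/11 → f/10 → f/9 → f/8 → f/7.1 → f/6.3 → f/5.6 — 3 stops opened up (brighter).
ISO: 20000 → 25600 → 32000 — 2/3 stop raised (brighter).
Net change so far: 3 2/3 stops brighter. Offset with the shutter speed: 10 → 8 → 6 → 5 → 4 → 3.2 → 2.5 → 2 → 1.6 → 1.3 → 1 → 0.8.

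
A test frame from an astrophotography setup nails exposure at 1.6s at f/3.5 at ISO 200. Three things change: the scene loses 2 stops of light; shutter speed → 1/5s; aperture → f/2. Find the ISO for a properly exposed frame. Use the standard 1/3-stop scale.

Scene light: 2 stops darker.
Shutter speed: 1.6 → 1.3 → 1 → 0.8 → 0.6 → 0.5 → 0.4 → 0.3 → 1/4 → 1/5 — 3 stops faster (darker).
Aperture: f/3.5 → f/3.2 → f/2.8 → f/2.5 → f/2.2 → f/2 — 1 2/3 stops larger aperture (brighter).
Net so far: 3 1/3 stops darker. ISO: 200 → 250 → 320 → 400 → 500 → 640 → 800 → 1000 → 1250 → 1600 → 2000.

ISO 2000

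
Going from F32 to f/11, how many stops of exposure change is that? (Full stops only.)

f/32 → f/22 → f/16 → f/11 — count the steps: 3 stops.

3 stops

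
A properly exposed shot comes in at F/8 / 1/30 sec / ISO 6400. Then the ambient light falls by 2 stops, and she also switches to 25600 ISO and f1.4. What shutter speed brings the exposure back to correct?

1/1000s

Scene light: 2 stops darker.
ISO: 6400 → 12800 → 25600 — 2 stops higher (brighter).
Aperture: f/8 → f/5.6 → f/4 → f/2.8 → f/2 → f/1.4 — 5 stops opened up (brighter).
Net so far: 5 stops brighter. Shutter speed: 1/30 → 1/60 → 1/125 → 1/250 → 1/500 → 1/1000.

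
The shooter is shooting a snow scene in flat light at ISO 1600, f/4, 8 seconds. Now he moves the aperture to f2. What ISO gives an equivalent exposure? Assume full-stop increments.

ISO 400

Aperture: f/4 → f/2.8 → f/2 — 2 stops opened up (brighter).
Need 2 stops darker from the ISO: 1600 → 800 → 400.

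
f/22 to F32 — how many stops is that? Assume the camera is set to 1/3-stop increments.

1 stop

f/22 → f/25 → f/29 → f/32 — count the steps: 3 third-stops = 1 stop.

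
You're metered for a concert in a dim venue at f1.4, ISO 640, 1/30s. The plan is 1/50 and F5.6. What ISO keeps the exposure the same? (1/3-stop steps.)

Shutter speed: 1/30 → 1/40 → 1/50 — 2/3 stop faster (darker).
Aperture: f/1.4 → f/1.6 → f/1.8 → f/2 → f/2.2 → f/2.5 → f/2.8 → f/3.2 → f/3.5 → f/4 → f/4.5 → f/5 → f/5.6 — 4 stops narrower (darker).
Net change so far: 4 2/3 stops darker. Offset with the ISO: 640 → 800 → 1000 → 1250 → 1600 → 2000 → 2500 → 3200 → 4000 → 5000 → 6400 → 8000 → 10000 → 12800 → 16000.

ISO 16000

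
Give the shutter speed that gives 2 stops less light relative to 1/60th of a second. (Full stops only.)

Shutter speed: 1/60 → 1/125 → 1/250 — 2 stops shorter (darker).

1/250s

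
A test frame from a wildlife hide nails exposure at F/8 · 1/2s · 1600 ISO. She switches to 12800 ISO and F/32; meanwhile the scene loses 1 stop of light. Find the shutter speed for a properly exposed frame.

2 s

Scene light: 1 stop darker.
ISO: 1600 → 3200 → 6400 → 12800 — 3 stops higher (brighter).
Aperture: f/8 → f/11 → f/16 → f/22 → f/32 — 4 stops narrower (darker).
Net so far: 2 stops darker. Shutter speed: 1/2 → 1 → 2.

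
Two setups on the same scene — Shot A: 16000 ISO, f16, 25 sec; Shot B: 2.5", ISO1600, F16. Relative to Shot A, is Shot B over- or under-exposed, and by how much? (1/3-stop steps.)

6 2/3 stops darker

Aperture: unchanged.
Shutter speed: 25 → 20 → 15 → 13 → 10 → 8 → 6 → 5 → 4 → 3.2 → 2.5 — 3 1/3 stops faster (darker).
ISO: 16000 → 12800 → 10000 → 8000 → 6400 → 5000 → 4000 → 3200 → 2500 → 2000 → 1600 — 3 1/3 stops lower (darker).
Net: −3 1/3 −3 1/3 = −6 2/3 stops.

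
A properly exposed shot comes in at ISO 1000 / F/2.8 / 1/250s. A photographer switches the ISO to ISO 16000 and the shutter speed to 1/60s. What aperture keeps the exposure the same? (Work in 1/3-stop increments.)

f/22

ISO: 1000 → 1250 → 1600 → 2000 → 2500 → 3200 → 4000 → 5000 → 6400 → 8000 → 10000 → 12800 → 16000 — 4 stops raised (brighter).
Shutter speed: 1/250 → 1/200 → 1/160 → 1/125 → 1/100 → 1/80 → 1/60 — 2 stops slower (brighter).
Net change so far: 6 stops brighter. Offset with the aperture: f/2.8 → f/3.2 → f/3.5 → f/4 → f/4.5 → f/5 → f/5.6 → f/6.3 → f/7.1 → f/8 → f/9 → f/10 → f/11 → f/13 → f/14 → f/16 → f/18 → f/20 → f/22.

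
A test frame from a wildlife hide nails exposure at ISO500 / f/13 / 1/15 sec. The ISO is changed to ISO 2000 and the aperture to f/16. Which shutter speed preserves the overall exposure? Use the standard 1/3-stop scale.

1/40s

ISO: 500 → 640 → 800 → 1000 → 1250 → 1600 → 2000 — 2 stops raised (brighter).
Aperture: f/13 → f/14 → f/16 — 2/3 stop narrower (darker).
Net change so far: 1 1/3 stops brighter. Offset with the shutter speed: 1/15 → 1/20 → 1/25 → 1/30 → 1/40.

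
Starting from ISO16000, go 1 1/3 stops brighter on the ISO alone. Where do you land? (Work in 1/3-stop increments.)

ISO 40000

ISO: 16000 → 20000 → 25600 → 32000 → 40000 — 1 1/3 stops raised (brighter).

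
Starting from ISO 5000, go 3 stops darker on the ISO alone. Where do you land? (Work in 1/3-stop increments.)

ISO: 5000 → 4000 → 3200 → 2500 → 2000 → 1600 → 1250 → 1000 → 800 → 640 — 3 stops lower (darker).

ISO 640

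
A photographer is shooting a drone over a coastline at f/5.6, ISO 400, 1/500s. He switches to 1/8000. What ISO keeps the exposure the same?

Shutter speed: 1/500 → 1/1000 → 1/2000 → 1/4000 → 1/8000 — 4 stops shorter (darker).
Need 4 stops brighter from the ISO: 400 → 800 → 1600 → 3200 → 6400.

ISO 6400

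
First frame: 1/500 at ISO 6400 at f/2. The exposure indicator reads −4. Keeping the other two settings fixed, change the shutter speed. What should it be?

Underexposed by 4 stops → need 4 stops brighter.
Shutter speed: 1/500 → 1/250 → 1/125 → 1/60 → 1/30.

1/30s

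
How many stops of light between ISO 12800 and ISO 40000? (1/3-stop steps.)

1 2/3 stops

12800 → 16000 → 20000 → 25600 → 32000 → 40000 — count the steps: 5 third-stops = 1 2/3 stops.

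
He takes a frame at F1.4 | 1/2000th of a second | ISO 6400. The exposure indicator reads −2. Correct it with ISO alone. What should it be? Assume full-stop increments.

Underexposed by 2 stops → need 2 stops brighter.
ISO: 6400 → 12800 → 25600.

ISO 25600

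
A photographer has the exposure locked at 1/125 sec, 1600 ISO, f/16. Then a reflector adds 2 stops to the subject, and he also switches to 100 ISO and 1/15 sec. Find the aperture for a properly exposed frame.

Scene light: 2 stops brighter.
ISO: 1600 → 800 → 400 → 200 → 100 — 4 stops lower (darker).
Shutter speed: 1/125 → 1/60 → 1/30 → 1/15 — 3 stops slower (brighter).
Net so far: 1 stop brighter. Aperture: f/16 → f/22.

f/22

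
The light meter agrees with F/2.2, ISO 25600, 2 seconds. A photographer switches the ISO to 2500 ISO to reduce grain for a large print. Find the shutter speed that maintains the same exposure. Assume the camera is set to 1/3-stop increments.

20 s

ISO: 25600 → 20000 → 16000 → 12800 → 10000 → 8000 → 6400 → 5000 → 4000 → 3200 → 2500 — 3 1/3 stops dropped (darker).
Need 3 1/3 stops brighter from the shutter speed: 2 → 2.5 → 3.2 → 4 → 5 → 6 → 8 → 10 → 13 → 15 → 20.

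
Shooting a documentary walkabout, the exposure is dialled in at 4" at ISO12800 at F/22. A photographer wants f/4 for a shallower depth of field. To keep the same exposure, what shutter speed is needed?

Aperture: f/22 → f/16 → f/11 → f/8 → f/5.6 → f/4 — 5 stops larger aperture (brighter).
Need 5 stops darker from the shutter speed: 4 → 2 → 1 → 1/2 → 1/4 → 1/8.

1/8s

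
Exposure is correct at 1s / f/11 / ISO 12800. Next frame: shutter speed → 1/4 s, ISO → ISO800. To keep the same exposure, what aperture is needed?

Shutter speed: 1 → 1/2 → 1/4 — 2 stops shorter (darker).
ISO: 12800 → 6400 → 3200 → 1600 → 800 — 4 stops dropped (darker).
Net change so far: 6 stops darker. Offset with the aperture: f/11 → f/8 → f/5.6 → f/4 → f/2.8 → f/2 → f/1.4.

f/1.4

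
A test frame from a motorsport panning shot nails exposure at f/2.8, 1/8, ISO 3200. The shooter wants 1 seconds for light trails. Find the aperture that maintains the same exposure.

f/8

Shutter speed: 1/8 → 1/4 → 1/2 → 1 — 3 stops slower (brighter).
Need 3 stops darker from the aperture: f/2.8 → f/4 → f/5.6 → f/8.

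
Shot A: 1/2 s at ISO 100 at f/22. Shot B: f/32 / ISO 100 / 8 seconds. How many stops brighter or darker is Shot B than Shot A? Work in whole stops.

Aperture: f/22 → f/32 — 1 stop narrower (darker).
Shutter speed: 1/2 → 1 → 2 → 4 → 8 — 4 stops longer (brighter).
ISO: unchanged.
Net: −1 +4 = +3 stops.

3 stops brighter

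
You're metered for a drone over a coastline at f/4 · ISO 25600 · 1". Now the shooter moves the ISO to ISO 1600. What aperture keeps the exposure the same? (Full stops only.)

f/1.0

ISO: 25600 → 12800 → 6400 → 3200 → 1600 — 4 stops dropped (darker).
Need 4 stops brighter from the aperture: f/4 → f/2.8 → f/2 → f/1.4 → f/1.0.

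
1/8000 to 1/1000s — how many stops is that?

1/8000 → 1/4000 → 1/2000 → 1/1000 — count the steps: 3 stops.

3 stops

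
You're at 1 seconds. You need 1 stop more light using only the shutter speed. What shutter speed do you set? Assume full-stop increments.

2 s

Shutter speed: 1 → 2 — 1 stop slower (brighter).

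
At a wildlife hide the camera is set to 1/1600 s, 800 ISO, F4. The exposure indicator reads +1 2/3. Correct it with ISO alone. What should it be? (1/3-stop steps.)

Overexposed by 1 2/3 stops → need 1 2/3 stops darker.
ISO: 800 → 640 → 500 → 400 → 320 → 250.

ISO 250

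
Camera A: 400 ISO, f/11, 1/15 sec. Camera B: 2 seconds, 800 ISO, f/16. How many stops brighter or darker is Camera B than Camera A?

5 stops brighter

Aperture: f/11 → f/16 — 1 stop smaller aperture (darker).
Shutter speed: 1/15 → 1/8 → 1/4 → 1/2 → 1 → 2 — 5 stops longer (brighter).
ISO: 400 → 800 — 1 stop raised (brighter).
Net: −1 +5 +1 = +5 stops.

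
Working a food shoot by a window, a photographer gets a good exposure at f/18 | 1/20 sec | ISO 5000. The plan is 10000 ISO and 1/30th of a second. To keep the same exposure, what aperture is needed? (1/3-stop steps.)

f/20

ISO: 5000 → 6400 → 8000 → 10000 — 1 stop raised (brighter).
Shutter speed: 1/20 → 1/25 → 1/30 — 2/3 stop shorter (darker).
Net change so far: 1/3 stop brighter. Offset with the aperture: f/18 → f/20.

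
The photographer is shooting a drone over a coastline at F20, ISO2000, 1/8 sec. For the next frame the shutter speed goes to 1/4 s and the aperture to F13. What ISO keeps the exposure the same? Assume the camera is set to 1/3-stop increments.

ISO 400

Shutter speed: 1/8 → 1/6 → 1/5 → 1/4 — 1 stop slower (brighter).
Aperture: f/20 → f/18 → f/16 → f/14 → f/13 — 1 1/3 stops opened up (brighter).
Net change so far: 2 1/3 stops brighter. Offset with the ISO: 2000 → 1600 → 1250 → 1000 → 800 → 640 → 500 → 400.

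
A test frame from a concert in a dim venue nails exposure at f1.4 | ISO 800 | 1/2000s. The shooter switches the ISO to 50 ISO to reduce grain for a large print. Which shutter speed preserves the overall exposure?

ISO: 800 → 400 → 200 → 100 → 50 — 4 stops lower (darker).
Need 4 stops brighter from the shutter speed: 1/2000 → 1/1000 → 1/500 → 1/250 → 1/125.

1/125s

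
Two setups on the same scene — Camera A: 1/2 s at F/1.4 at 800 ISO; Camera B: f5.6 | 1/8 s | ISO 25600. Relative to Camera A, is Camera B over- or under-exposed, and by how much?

Aperture: f/1.4 → f/2 → f/2.8 → f/4 → f/5.6 — 4 stops smaller aperture (darker).
Shutter speed: 1/2 → 1/4 → 1/8 — 2 stops faster (darker).
ISO: 800 → 1600 → 3200 → 6400 → 12800 → 25600 — 5 stops raised (brighter).
Net: −4 −2 +5 = −1 stop.

1 stop darker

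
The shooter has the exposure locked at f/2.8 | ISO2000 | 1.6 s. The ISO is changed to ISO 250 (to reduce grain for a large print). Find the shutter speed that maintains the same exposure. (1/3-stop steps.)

13 s

ISO: 2000 → 1600 → 1250 → 1000 → 800 → 640 → 500 → 400 → 320 → 250 — 3 stops dropped (darker).
Need 3 stops brighter from the shutter speed: 1.6 → 2 → 2.5 → 3.2 → 4 → 5 → 6 → 8 → 10 → 13.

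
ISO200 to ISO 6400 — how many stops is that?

5 stops

200 → 400 → 800 → 1600 → 3200 → 6400 — count the steps: 5 stops.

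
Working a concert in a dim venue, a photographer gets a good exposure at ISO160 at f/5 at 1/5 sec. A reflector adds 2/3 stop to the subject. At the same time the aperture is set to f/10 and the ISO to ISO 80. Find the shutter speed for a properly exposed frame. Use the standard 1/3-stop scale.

Scene light: 2/3 stop brighter.
Aperture: f/5 → f/5.6 → f/6.3 → f/7.1 → f/8 → f/9 → f/10 — 2 stops narrower (darker).
ISO: 160 → 125 → 100 → 80 — 1 stop lower (darker).
Net so far: 2 1/3 stops darker. Shutter speed: 1/5 → 1/4 → 0.3 → 0.4 → 0.5 → 0.6 → 0.8 → 1.

1 s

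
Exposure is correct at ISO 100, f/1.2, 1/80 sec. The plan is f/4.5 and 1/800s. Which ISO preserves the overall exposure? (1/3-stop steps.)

Aperture: f/1.2 → f/1.4 → f/1.6 → f/1.8 → f/2 → f/2.2 → f/2.5 → f/2.8 → f/3.2 → f/3.5 → f/4 → f/4.5 — 3 2/3 stops stopped down (darker).
Shutter speed: 1/80 → 1/100 → 1/125 → 1/160 → 1/200 → 1/250 → 1/320 → 1/400 → 1/500 → 1/640 → 1/800 — 3 1/3 stops faster (darker).
Net change so far: 7 stops darker. Offset with the ISO: 100 → 125 → 160 → 200 → 250 → 320 → 400 → 500 → 640 → 800 → 1000 → 1250 → 1600 → 2000 → 2500 → 3200 → 4000 → 5000 → 6400 → 8000 → 10000 → 12800.

ISO 12800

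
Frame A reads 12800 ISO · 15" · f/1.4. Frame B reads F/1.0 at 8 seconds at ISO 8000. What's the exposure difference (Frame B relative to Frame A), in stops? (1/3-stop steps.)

Aperture: f/1.4 → f/1.2 → f/1.1 → f/1.0 — 1 stop wider (brighter).
Shutter speed: 15 → 13 → 10 → 8 — 1 stop faster (darker).
ISO: 12800 → 10000 → 8000 — 2/3 stop dropped (darker).
Net: +1 −1 −2/3 = −2/3 stops.

2/3 stop darker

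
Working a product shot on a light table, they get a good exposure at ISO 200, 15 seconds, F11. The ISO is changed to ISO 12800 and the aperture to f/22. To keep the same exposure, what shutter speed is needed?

1 s

ISO: 200 → 400 → 800 → 1600 → 3200 → 6400 → 12800 — 6 stops higher (brighter).
Aperture: f/11 → f/16 → f/22 — 2 stops stopped down (darker).
Net change so far: 4 stops brighter. Offset with the shutter speed: 15 → 8 → 4 → 2 → 1.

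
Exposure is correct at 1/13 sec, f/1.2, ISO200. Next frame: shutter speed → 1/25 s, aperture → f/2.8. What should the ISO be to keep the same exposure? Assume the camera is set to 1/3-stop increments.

ISO 2000

Shutter speed: 1/13 → 1/15 → 1/20 → 1/25 — 1 stop shorter (darker).
Aperture: f/1.2 → f/1.4 → f/1.6 → f/1.8 → f/2 → f/2.2 → f/2.5 → f/2.8 — 2 1/3 stops smaller aperture (darker).
Net change so far: 3 1/3 stops darker. Offset with the ISO: 200 → 250 → 320 → 400 → 500 → 640 → 800 → 1000 → 1250 → 1600 → 2000.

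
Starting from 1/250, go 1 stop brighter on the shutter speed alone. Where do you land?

Shutter speed: 1/250 → 1/125 — 1 stop slower (brighter).

1/125s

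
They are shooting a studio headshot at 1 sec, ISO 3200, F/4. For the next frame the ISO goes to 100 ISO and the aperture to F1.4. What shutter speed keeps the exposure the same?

4 s

ISO: 3200 → 1600 → 800 → 400 → 200 → 100 — 5 stops lower (darker).
Aperture: f/4 → f/2.8 → f/2 → f/1.4 — 3 stops wider (brighter).
Net change so far: 2 stops darker. Offset with the shutter speed: 1 → 2 → 4.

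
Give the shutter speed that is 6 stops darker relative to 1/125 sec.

Shutter speed: 1/125 → 1/250 → 1/500 → 1/1000 → 1/2000 → 1/4000 → 1/8000 — 6 stops faster (darker).

1/8000s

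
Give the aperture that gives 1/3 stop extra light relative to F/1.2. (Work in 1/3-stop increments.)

Aperture: f/1.2 → f/1.1 — 1/3 stop wider (brighter).

f/1.1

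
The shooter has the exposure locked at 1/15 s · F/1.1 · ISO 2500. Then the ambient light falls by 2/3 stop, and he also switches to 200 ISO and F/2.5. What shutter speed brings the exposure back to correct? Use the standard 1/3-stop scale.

Scene light: 2/3 stop darker.
ISO: 2500 → 2000 → 1600 → 1250 → 1000 → 800 → 640 → 500 → 400 → 320 → 250 → 200 — 3 2/3 stops lower (darker).
Aperture: f/1.1 → f/1.2 → f/1.4 → f/1.6 → f/1.8 → f/2 → f/2.2 → f/2.5 — 2 1/3 stops smaller aperture (darker).
Net so far: 6 2/3 stops darker. Shutter speed: 1/15 → 1/13 → 1/10 → 1/8 → 1/6 → 1/5 → 1/4 → 0.3 → 0.4 → 0.5 → 0.6 → 0.8 → 1 → 1.3 → 1.6 → 2 → 2.5 → 3.2 → 4 → 5 → 6.

6 s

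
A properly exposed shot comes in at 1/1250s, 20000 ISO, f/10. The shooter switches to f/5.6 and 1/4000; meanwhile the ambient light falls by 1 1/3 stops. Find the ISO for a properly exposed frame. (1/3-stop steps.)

Scene light: 1 1/3 stops darker.
Aperture: f/10 → f/9 → f/8 → f/7.1 → f/6.3 → f/5.6 — 1 2/3 stops larger aperture (brighter).
Shutter speed: 1/1250 → 1/1600 → 1/2000 → 1/2500 → 1/3200 → 1/4000 — 1 2/3 stops shorter (darker).
Net so far: 1 1/3 stops darker. ISO: 20000 → 25600 → 32000 → 40000 → 51200.

ISO 51200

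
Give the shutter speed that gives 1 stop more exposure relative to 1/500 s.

1/250s

Shutter speed: 1/500 → 1/250 — 1 stop slower (brighter).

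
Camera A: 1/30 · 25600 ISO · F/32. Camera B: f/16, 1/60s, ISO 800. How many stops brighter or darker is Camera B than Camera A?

Aperture: f/32 → f/22 → f/16 — 2 stops larger aperture (brighter).
Shutter speed: 1/30 → 1/60 — 1 stop faster (darker).
ISO: 25600 → 12800 → 6400 → 3200 → 1600 → 800 — 5 stops lower (darker).
Net: +2 −1 −5 = −4 stops.

4 stops darker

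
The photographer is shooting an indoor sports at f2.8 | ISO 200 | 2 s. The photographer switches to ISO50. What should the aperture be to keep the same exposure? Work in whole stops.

ISO: 200 → 100 → 50 — 2 stops lower (darker).
Need 2 stops brighter from the aperture: f/2.8 → f/2 → f/1.4.

f/1.4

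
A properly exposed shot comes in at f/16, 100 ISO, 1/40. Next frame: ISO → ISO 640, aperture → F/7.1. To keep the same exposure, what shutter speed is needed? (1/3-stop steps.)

1/1250s

ISO: 100 → 125 → 160 → 200 → 250 → 320 → 400 → 500 → 640 — 2 2/3 stops raised (brighter).
Aperture: f/16 → f/14 → f/13 → f/11 → f/10 → f/9 → f/8 → f/7.1 — 2 1/3 stops opened up (brighter).
Net change so far: 5 stops brighter. Offset with the shutter speed: 1/40 → 1/50 → 1/60 → 1/80 → 1/100 → 1/125 → 1/160 → 1/200 → 1/250 → 1/320 → 1/400 → 1/500 → 1/640 → 1/800 → 1/1000 → 1/1250.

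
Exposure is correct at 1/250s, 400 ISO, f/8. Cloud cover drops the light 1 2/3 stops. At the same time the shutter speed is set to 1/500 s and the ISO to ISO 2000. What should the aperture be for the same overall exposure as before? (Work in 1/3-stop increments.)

Scene light: 1 2/3 stops darker.
Shutter speed: 1/250 → 1/320 → 1/400 → 1/500 — 1 stop faster (darker).
ISO: 400 → 500 → 640 → 800 → 1000 → 1250 → 1600 → 2000 — 2 1/3 stops higher (brighter).
Net so far: 1/3 stop darker. Aperture: f/8 → f/7.1.

f/7.1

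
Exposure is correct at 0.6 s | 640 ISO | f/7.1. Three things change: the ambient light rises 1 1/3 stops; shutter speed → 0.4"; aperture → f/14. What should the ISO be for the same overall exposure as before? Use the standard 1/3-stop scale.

ISO 1600

Scene light: 1 1/3 stops brighter.
Shutter speed: 0.6 → 0.5 → 0.4 — 2/3 stop faster (darker).
Aperture: f/7.1 → f/8 → f/9 → f/10 → f/11 → f/13 → f/14 — 2 stops smaller aperture (darker).
Net so far: 1 1/3 stops darker. ISO: 640 → 800 → 1000 → 1250 → 1600.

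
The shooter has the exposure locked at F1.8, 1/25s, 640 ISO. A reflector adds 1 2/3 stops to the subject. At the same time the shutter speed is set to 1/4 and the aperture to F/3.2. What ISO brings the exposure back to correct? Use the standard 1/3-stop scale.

ISO 100

Scene light: 1 2/3 stops brighter.
Shutter speed: 1/25 → 1/20 → 1/15 → 1/13 → 1/10 → 1/8 → 1/6 → 1/5 → 1/4 — 2 2/3 stops longer (brighter).
Aperture: f/1.8 → f/2 → f/2.2 → f/2.5 → f/2.8 → f/3.2 — 1 2/3 stops narrower (darker).
Net so far: 2 2/3 stops brighter. ISO: 640 → 500 → 400 → 320 → 250 → 200 → 160 → 125 → 100.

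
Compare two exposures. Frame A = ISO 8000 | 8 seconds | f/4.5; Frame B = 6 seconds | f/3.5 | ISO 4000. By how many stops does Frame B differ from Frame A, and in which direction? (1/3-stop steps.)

2/3 stop darker

Aperture: f/4.5 → f/4 → f/3.5 — 2/3 stop larger aperture (brighter).
Shutter speed: 8 → 6 — 1/3 stop faster (darker).
ISO: 8000 → 6400 → 5000 → 4000 — 1 stop lower (darker).
Net: +2/3 −1/3 −1 = −2/3 stops.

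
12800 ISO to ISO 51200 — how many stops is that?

12800 → 25600 → 51200 — count the steps: 2 stops.

2 stops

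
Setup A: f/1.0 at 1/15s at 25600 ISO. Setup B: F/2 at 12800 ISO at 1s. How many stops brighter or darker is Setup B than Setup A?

Aperture: f/1.0 → f/1.4 → f/2 — 2 stops stopped down (darker).
Shutter speed: 1/15 → 1/8 → 1/4 → 1/2 → 1 — 4 stops slower (brighter).
ISO: 25600 → 12800 — 1 stop lower (darker).
Net: −2 +4 −1 = +1 stop.

1 stop brighter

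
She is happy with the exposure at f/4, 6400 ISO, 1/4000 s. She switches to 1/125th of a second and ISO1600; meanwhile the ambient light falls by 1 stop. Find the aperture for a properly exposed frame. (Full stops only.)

f/8

Scene light: 1 stop darker.
Shutter speed: 1/4000 → 1/2000 → 1/1000 → 1/500 → 1/250 → 1/125 — 5 stops slower (brighter).
ISO: 6400 → 3200 → 1600 — 2 stops dropped (darker).
Net so far: 2 stops brighter. Aperture: f/4 → f/5.6 → f/8.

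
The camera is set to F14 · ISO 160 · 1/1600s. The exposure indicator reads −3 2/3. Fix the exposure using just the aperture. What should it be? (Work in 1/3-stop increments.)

Underexposed by 3 2/3 stops → need 3 2/3 stops brighter.
Aperture: f/14 → f/13 → f/11 → f/10 → f/9 → f/8 → f/7.1 → f/6.3 → f/5.6 → f/5 → f/4.5 → f/4.

f/4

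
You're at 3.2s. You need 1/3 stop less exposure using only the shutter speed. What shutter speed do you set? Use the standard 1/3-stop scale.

2.5 s

Shutter speed: 3.2 → 2.5 — 1/3 stop faster (darker).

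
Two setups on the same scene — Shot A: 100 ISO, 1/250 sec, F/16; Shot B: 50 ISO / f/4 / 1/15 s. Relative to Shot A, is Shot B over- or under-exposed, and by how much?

7 stops brighter

Aperture: f/16 → f/11 → f/8 → f/5.6 → f/4 — 4 stops larger aperture (brighter).
Shutter speed: 1/250 → 1/125 → 1/60 → 1/30 → 1/15 — 4 stops slower (brighter).
ISO: 100 → 50 — 1 stop dropped (darker).
Net: +4 +4 −1 = +7 stops.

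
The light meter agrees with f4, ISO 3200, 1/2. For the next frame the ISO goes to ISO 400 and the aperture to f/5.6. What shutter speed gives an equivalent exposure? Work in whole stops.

ISO: 3200 → 1600 → 800 → 400 — 3 stops dropped (darker).
Aperture: f/4 → f/5.6 — 1 stop smaller aperture (darker).
Net change so far: 4 stops darker. Offset with the shutter speed: 1/2 → 1 → 2 → 4 → 8.

8 s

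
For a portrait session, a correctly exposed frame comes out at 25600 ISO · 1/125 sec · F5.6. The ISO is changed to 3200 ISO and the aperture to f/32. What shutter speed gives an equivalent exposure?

ISO: 25600 → 12800 → 6400 → 3200 — 3 stops dropped (darker).
Aperture: f/5.6 → f/8 → f/11 → f/16 → f/22 → f/32 — 5 stops smaller aperture (darker).
Net change so far: 8 stops darker. Offset with the shutter speed: 1/125 → 1/60 → 1/30 → 1/15 → 1/8 → 1/4 → 1/2 → 1 → 2.

2 s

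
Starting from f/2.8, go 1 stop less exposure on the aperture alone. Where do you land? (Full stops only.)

f/4

Aperture: f/2.8 → f/4 — 1 stop stopped down (darker).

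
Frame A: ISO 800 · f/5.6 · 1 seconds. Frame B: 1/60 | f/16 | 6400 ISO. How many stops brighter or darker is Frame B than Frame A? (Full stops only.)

6 stops darker

Aperture: f/5.6 → f/8 → f/11 → f/16 — 3 stops narrower (darker).
Shutter speed: 1 → 1/2 → 1/4 → 1/8 → 1/15 → 1/30 → 1/60 — 6 stops faster (darker).
ISO: 800 → 1600 → 3200 → 6400 — 3 stops raised (brighter).
Net: −3 −6 +3 = −6 stops.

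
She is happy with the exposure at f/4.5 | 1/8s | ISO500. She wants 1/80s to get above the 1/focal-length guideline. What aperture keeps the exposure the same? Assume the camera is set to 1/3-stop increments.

f/1.4

Shutter speed: 1/8 → 1/10 → 1/13 → 1/15 → 1/20 → 1/25 → 1/30 → 1/40 → 1/50 → 1/60 → 1/80 — 3 1/3 stops faster (darker).
Need 3 1/3 stops brighter from the aperture: f/4.5 → f/4 → f/3.5 → f/3.2 → f/2.8 → f/2.5 → f/2.2 → f/2 → f/1.8 → f/1.6 → f/1.4.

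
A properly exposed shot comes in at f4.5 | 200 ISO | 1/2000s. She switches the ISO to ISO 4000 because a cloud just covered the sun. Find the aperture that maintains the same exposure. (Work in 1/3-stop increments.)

ISO: 200 → 250 → 320 → 400 → 500 → 640 → 800 → 1000 → 1250 → 1600 → 2000 → 2500 → 3200 → 4000 — 4 1/3 stops higher (brighter).
Need 4 1/3 stops darker from the aperture: f/4.5 → f/5 → f/5.6 → f/6.3 → f/7.1 → f/8 → f/9 → f/10 → f/11 → f/13 → f/14 → f/16 → f/18 → f/20.

f/20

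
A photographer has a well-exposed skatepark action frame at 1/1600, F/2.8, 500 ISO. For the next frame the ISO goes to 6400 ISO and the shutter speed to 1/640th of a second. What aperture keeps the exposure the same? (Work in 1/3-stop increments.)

ISO: 500 → 640 → 800 → 1000 → 1250 → 1600 → 2000 → 2500 → 3200 → 4000 → 5000 → 6400 — 3 2/3 stops raised (brighter).
Shutter speed: 1/1600 → 1/1250 → 1/1000 → 1/800 → 1/640 — 1 1/3 stops slower (brighter).
Net change so far: 5 stops brighter. Offset with the aperture: f/2.8 → f/3.2 → f/3.5 → f/4 → f/4.5 → f/5 → f/5.6 → f/6.3 → f/7.1 → f/8 → f/9 → f/10 → f/11 → f/13 → f/14 → f/16.

f/16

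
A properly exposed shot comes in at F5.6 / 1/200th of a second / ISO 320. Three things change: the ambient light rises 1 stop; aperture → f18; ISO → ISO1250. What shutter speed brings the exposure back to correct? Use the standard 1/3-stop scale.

Scene light: 1 stop brighter.
Aperture: f/5.6 → f/6.3 → f/7.1 → f/8 → f/9 → f/10 → f/11 → f/13 → f/14 → f/16 → f/18 — 3 1/3 stops stopped down (darker).
ISO: 320 → 400 → 500 → 640 → 800 → 1000 → 1250 — 2 stops raised (brighter).
Net so far: 1/3 stop darker. Shutter speed: 1/200 → 1/160.

1/160s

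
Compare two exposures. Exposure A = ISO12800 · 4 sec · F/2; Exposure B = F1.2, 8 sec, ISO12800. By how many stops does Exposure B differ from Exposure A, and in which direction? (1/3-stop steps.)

2 1/3 stops brighter

Aperture: f/2 → f/1.8 → f/1.6 → f/1.4 → f/1.2 — 1 1/3 stops wider (brighter).
Shutter speed: 4 → 5 → 6 → 8 — 1 stop longer (brighter).
ISO: unchanged.
Net: +1 1/3 +1 = +2 1/3 stops.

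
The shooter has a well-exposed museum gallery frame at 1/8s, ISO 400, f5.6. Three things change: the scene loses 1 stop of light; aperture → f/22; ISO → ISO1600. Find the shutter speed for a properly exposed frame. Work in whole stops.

1 s

Scene light: 1 stop darker.
Aperture: f/5.6 → f/8 → f/11 → f/16 → f/22 — 4 stops smaller aperture (darker).
ISO: 400 → 800 → 1600 — 2 stops raised (brighter).
Net so far: 3 stops darker. Shutter speed: 1/8 → 1/4 → 1/2 → 1.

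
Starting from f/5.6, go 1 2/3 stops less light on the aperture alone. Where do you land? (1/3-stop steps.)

f/10

Aperture: f/5.6 → f/6.3 → f/7.1 → f/8 → f/9 → f/10 — 1 2/3 stops narrower (darker).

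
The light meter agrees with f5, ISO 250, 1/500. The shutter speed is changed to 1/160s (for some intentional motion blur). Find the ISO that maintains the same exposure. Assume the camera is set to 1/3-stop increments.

Shutter speed: 1/500 → 1/400 → 1/320 → 1/250 → 1/200 → 1/160 — 1 2/3 stops slower (brighter).
Need 1 2/3 stops darker from the ISO: 250 → 200 → 160 → 125 → 100 → 80.

ISO 80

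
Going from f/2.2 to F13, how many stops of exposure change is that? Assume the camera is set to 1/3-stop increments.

5 stops

f/2.2 → f/2.5 → f/2.8 → f/3.2 → f/3.5 → f/4 → f/4.5 → f/5 → f/5.6 → f/6.3 → f/7.1 → f/8 → f/9 → f/10 → f/11 → f/13 — count the steps: 15 third-stops = 5 stops.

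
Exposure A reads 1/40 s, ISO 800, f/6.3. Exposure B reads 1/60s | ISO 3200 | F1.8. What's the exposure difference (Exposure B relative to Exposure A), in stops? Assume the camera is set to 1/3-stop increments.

Aperture: f/6.3 → f/5.6 → f/5 → f/4.5 → f/4 → f/3.5 → f/3.2 → f/2.8 → f/2.5 → f/2.2 → f/2 → f/1.8 — 3 2/3 stops wider (brighter).
Shutter speed: 1/40 → 1/50 → 1/60 — 2/3 stop shorter (darker).
ISO: 800 → 1000 → 1250 → 1600 → 2000 → 2500 → 3200 — 2 stops raised (brighter).
Net: +3 2/3 −2/3 +2 = +5 stops.

5 stops brighter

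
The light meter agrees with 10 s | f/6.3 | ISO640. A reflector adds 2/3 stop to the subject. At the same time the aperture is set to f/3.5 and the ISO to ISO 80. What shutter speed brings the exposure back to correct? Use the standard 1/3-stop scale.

Scene light: 2/3 stop brighter.
Aperture: f/6.3 → f/5.6 → f/5 → f/4.5 → f/4 → f/3.5 — 1 2/3 stops larger aperture (brighter).
ISO: 640 → 500 → 400 → 320 → 250 → 200 → 160 → 125 → 100 → 80 — 3 stops lower (darker).
Net so far: 2/3 stop darker. Shutter speed: 10 → 13 → 15.

15 s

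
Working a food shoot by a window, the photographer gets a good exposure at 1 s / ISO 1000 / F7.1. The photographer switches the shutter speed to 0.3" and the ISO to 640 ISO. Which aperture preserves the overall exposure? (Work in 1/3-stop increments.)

Shutter speed: 1 → 0.8 → 0.6 → 0.5 → 0.4 → 0.3 — 1 2/3 stops faster (darker).
ISO: 1000 → 800 → 640 — 2/3 stop lower (darker).
Net change so far: 2 1/3 stops darker. Offset with the aperture: f/7.1 → f/6.3 → f/5.6 → f/5 → f/4.5 → f/4 → f/3.5 → f/3.2.

f/3.2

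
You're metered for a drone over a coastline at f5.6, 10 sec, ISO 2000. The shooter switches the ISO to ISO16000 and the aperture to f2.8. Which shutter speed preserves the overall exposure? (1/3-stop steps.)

0.3 s

ISO: 2000 → 2500 → 3200 → 4000 → 5000 → 6400 → 8000 → 10000 → 12800 → 16000 — 3 stops raised (brighter).
Aperture: f/5.6 → f/5 → f/4.5 → f/4 → f/3.5 → f/3.2 → f/2.8 — 2 stops wider (brighter).
Net change so far: 5 stops brighter. Offset with the shutter speed: 10 → 8 → 6 → 5 → 4 → 3.2 → 2.5 → 2 → 1.6 → 1.3 → 1 → 0.8 → 0.6 → 0.5 → 0.4 → 0.3.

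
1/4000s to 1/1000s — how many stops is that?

2 stops

1/4000 → 1/2000 → 1/1000 — count the steps: 2 stops.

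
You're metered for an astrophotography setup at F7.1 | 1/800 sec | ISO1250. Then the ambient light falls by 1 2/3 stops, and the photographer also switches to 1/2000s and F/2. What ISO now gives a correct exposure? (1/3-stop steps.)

ISO 800

Scene light: 1 2/3 stops darker.
Shutter speed: 1/800 → 1/1000 → 1/1250 → 1/1600 → 1/2000 — 1 1/3 stops faster (darker).
Aperture: f/7.1 → f/6.3 → f/5.6 → f/5 → f/4.5 → f/4 → f/3.5 → f/3.2 → f/2.8 → f/2.5 → f/2.2 → f/2 — 3 2/3 stops larger aperture (brighter).
Net so far: 2/3 stop brighter. ISO: 1250 → 1000 → 800.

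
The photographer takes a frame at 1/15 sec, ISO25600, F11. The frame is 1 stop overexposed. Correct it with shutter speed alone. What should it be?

1/30s

Overexposed by 1 stop → need 1 stop darker.
Shutter speed: 1/15 → 1/30.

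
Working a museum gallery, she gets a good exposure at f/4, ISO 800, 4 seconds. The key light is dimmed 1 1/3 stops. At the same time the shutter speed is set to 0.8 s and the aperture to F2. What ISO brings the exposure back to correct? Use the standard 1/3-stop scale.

ISO 2500

Scene light: 1 1/3 stops darker.
Shutter speed: 4 → 3.2 → 2.5 → 2 → 1.6 → 1.3 → 1 → 0.8 — 2 1/3 stops shorter (darker).
Aperture: f/4 → f/3.5 → f/3.2 → f/2.8 → f/2.5 → f/2.2 → f/2 — 2 stops opened up (brighter).
Net so far: 1 2/3 stops darker. ISO: 800 → 1000 → 1250 → 1600 → 2000 → 2500.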